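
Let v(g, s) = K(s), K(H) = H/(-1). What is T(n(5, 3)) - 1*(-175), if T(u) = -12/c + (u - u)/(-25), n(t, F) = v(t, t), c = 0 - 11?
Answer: 1937/11 ≈ 176.09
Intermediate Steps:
K(H) = -H (K(H) = H*(-1) = -H)
c = -11
v(g, s) = -s
n(t, F) = -t
T(u) = 12/11 (T(u) = -12/(-11) + (u - u)/(-25) = -12*(-1/11) + 0*(-1/25) = 12/11 + 0 = 12/11)
T(n(5, 3)) - 1*(-175) = 12/11 - 1*(-175) = 12/11 + 175 = 1937/11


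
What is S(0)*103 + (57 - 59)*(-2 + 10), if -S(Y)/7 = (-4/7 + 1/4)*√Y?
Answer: -16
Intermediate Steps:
S(Y) = 9*√Y/4 (S(Y) = -7*(-4/7 + 1/4)*√Y = -7*(-4*⅐ + 1*(¼))*√Y = -7*(-4/7 + ¼)*√Y = -(-9)*√Y/4 = 9*√Y/4)
S(0)*103 + (57 - 59)*(-2 + 10) = (9*√0/4)*103 + (57 - 59)*(-2 + 10) = ((9/4)*0)*103 - 2*8 = 0*103 - 16 = 0 - 16 = -16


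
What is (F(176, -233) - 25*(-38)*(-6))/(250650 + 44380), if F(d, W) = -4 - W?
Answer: -5471/295030 ≈ -0.018544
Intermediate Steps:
(F(176, -233) - 25*(-38)*(-6))/(250650 + 44380) = ((-4 - 1*(-233)) - 25*(-38)*(-6))/(250650 + 44380) = ((-4 + 233) + 950*(-6))/295030 = (229 - 5700)*(1/295030) = -5471*1/295030 = -5471/295030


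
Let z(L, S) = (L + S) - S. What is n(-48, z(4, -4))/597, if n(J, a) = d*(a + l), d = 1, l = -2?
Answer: 2/597 ≈ 0.0033501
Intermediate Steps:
z(L, S) = L
n(J, a) = -2 + a (n(J, a) = 1*(a - 2) = 1*(-2 + a) = -2 + a)
n(-48, z(4, -4))/597 = (-2 + 4)/597 = 2*(1/597) = 2/597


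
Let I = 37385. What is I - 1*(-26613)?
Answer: 63998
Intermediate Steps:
I - 1*(-26613) = 37385 - 1*(-26613) = 37385 + 26613 = 63998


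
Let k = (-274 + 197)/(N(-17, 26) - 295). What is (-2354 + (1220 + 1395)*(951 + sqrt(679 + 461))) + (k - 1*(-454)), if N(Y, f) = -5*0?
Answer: 733064752/295 + 5230*sqrt(285) ≈ 2.5733e+6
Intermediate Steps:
N(Y, f) = 0
k = 77/295 (k = (-274 + 197)/(0 - 295) = -77/(-295) = -77*(-1/295) = 77/295 ≈ 0.26102)
(-2354 + (1220 + 1395)*(951 + sqrt(679 + 461))) + (k - 1*(-454)) = (-2354 + (1220 + 1395)*(951 + sqrt(679 + 461))) + (77/295 - 1*(-454)) = (-2354 + 2615*(951 + sqrt(1140))) + (77/295 + 454) = (-2354 + 2615*(951 + 2*sqrt(285))) + 134007/295 = (-2354 + (2486865 + 5230*sqrt(285))) + 134007/295 = (2484511 + 5230*sqrt(285)) + 134007/295 = 733064752/295 + 5230*sqrt(285)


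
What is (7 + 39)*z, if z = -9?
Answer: -414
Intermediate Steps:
(7 + 39)*z = (7 + 39)*(-9) = 46*(-9) = -414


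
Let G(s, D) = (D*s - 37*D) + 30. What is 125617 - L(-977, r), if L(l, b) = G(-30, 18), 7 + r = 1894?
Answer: 126793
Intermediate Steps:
r = 1887 (r = -7 + 1894 = 1887)
G(s, D) = 30 - 37*D + D*s (G(s, D) = (-37*D + D*s) + 30 = 30 - 37*D + D*s)
L(l, b) = -1176 (L(l, b) = 30 - 37*18 + 18*(-30) = 30 - 666 - 540 = -1176)
125617 - L(-977, r) = 125617 - 1*(-1176) = 125617 + 1176 = 126793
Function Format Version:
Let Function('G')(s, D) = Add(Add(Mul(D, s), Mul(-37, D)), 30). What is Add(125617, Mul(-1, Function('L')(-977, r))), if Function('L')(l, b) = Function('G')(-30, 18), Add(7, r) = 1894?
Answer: 126793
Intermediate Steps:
r = 1887 (r = Add(-7, 1894) = 1887)
Function('G')(s, D) = Add(30, Mul(-37, D), Mul(D, s)) (Function('G')(s, D) = Add(Add(Mul(-37, D), Mul(D, s)), 30) = Add(30, Mul(-37, D), Mul(D, s)))
Function('L')(l, b) = -1176 (Function('L')(l, b) = Add(30, Mul(-37, 18), Mul(18, -30)) = Add(30, -666, -540) = -1176)
Add(125617, Mul(-1, Function('L')(-977, r))) = Add(125617, Mul(-1, -1176)) = Add(125617, 1176) = 126793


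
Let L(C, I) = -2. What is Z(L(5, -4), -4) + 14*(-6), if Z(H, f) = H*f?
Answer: -76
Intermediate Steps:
Z(L(5, -4), -4) + 14*(-6) = -2*(-4) + 14*(-6) = 8 - 84 = -76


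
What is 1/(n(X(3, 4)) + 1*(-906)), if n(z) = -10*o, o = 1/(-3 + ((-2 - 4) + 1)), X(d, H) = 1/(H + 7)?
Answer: -4/3619 ≈ -0.0011053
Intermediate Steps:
X(d, H) = 1/(7 + H)
o = -⅛ (o = 1/(-3 + (-6 + 1)) = 1/(-3 - 5) = 1/(-8) = -⅛ ≈ -0.12500)
n(z) = 5/4 (n(z) = -10*(-⅛) = 5/4)
1/(n(X(3, 4)) + 1*(-906)) = 1/(5/4 + 1*(-906)) = 1/(5/4 - 906) = 1/(-3619/4) = -4/3619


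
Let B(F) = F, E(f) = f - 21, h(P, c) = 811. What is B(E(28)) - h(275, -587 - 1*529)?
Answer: -804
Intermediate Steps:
E(f) = -21 + f
B(E(28)) - h(275, -587 - 1*529) = (-21 + 28) - 1*811 = 7 - 811 = -804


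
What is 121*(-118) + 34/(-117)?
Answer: -1670560/117 ≈ -14278.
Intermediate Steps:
121*(-118) + 34/(-117) = -14278 + 34*(-1/117) = -14278 - 34/117 = -1670560/117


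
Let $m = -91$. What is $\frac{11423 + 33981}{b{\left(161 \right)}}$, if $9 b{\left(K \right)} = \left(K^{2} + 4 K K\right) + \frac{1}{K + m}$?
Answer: $\frac{3178280}{1008039} \approx 3.1529$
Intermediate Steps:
$b{\left(K \right)} = \frac{1}{9 \left(-91 + K\right)} + \frac{5 K^{2}}{9}$ ($b{\left(K \right)} = \frac{\left(K^{2} + 4 K K\right) + \frac{1}{K - 91}}{9} = \frac{\left(K^{2} + 4 K^{2}\right) + \frac{1}{-91 + K}}{9} = \frac{5 K^{2} + \frac{1}{-91 + K}}{9} = \frac{\frac{1}{-91 + K} + 5 K^{2}}{9} = \frac{1}{9 \left(-91 + K\right)} + \frac{5 K^{2}}{9}$)
$\frac{11423 + 33981}{b{\left(161 \right)}} = \frac{11423 + 33981}{\frac{1}{9} \frac{1}{-91 + 161} \left(1 - 455 \cdot 161^{2} + 5 \cdot 161^{3}\right)} = \frac{45404}{\frac{1}{9} \cdot \frac{1}{70} \left(1 - 11794055 + 5 \cdot 4173281\right)} = \frac{45404}{\frac{1}{9} \cdot \frac{1}{70} \left(1 - 11794055 + 20866405\right)} = \frac{45404}{\frac{1}{9} \cdot \frac{1}{70} \cdot 9072351} = \frac{45404}{\frac{1008039}{70}} = 45404 \cdot \frac{70}{1008039} = \frac{3178280}{1008039}$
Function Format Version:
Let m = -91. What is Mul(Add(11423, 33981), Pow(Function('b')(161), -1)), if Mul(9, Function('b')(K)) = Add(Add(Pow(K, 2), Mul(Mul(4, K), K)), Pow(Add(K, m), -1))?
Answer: Rational(3178280, 1008039) ≈ 3.1529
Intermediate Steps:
Function('b')(K) = Add(Mul(Rational(1, 9), Pow(Add(-91, K), -1)), Mul(Rational(5, 9), Pow(K, 2))) (Function('b')(K) = Mul(Rational(1, 9), Add(Add(Pow(K, 2), Mul(Mul(4, K), K)), Pow(Add(K, -91), -1))) = Mul(Rational(1, 9), Add(Add(Pow(K, 2), Mul(4, Pow(K, 2))), Pow(Add(-91, K), -1))) = Mul(Rational(1, 9), Add(Mul(5, Pow(K, 2)), Pow(Add(-91, K), -1))) = Mul(Rational(1, 9), Add(Pow(Add(-91, K), -1), Mul(5, Pow(K, 2)))) = Add(Mul(Rational(1, 9), Pow(Add(-91, K), -1)), Mul(Rational(5, 9), Pow(K, 2))))
Mul(Add(11423, 33981), Pow(Function('b')(161), -1)) = Mul(Add(11423, 33981), Pow(Mul(Rational(1, 9), Pow(Add(-91, 161), -1), Add(1, Mul(-455, Pow(161, 2)), Mul(5, Pow(161, 3)))), -1)) = Mul(45404, Pow(Mul(Rational(1, 9), Pow(70, -1), Add(1, Mul(-455, 25921), Mul(5, 4173281))), -1)) = Mul(45404, Pow(Mul(Rational(1, 9), Rational(1, 70), Add(1, -11794055, 20866405)), -1)) = Mul(45404, Pow(Mul(Rational(1, 9), Rational(1, 70), 9072351), -1)) = Mul(45404, Pow(Rational(1008039, 70), -1)) = Mul(45404, Rational(70, 1008039)) = Rational(3178280, 1008039)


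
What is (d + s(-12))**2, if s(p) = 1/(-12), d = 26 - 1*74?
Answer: 332929/144 ≈ 2312.0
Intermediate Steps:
d = -48 (d = 26 - 74 = -48)
s(p) = -1/12
(d + s(-12))**2 = (-48 - 1/12)**2 = (-577/12)**2 = 332929/144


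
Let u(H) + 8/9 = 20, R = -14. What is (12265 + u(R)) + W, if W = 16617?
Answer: 260110/9 ≈ 28901.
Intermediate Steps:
u(H) = 172/9 (u(H) = -8/9 + 20 = 172/9)
(12265 + u(R)) + W = (12265 + 172/9) + 16617 = 110557/9 + 16617 = 260110/9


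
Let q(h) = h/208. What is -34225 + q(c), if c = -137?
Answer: -7118937/208 ≈ -34226.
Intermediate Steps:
q(h) = h/208 (q(h) = h*(1/208) = h/208)
-34225 + q(c) = -34225 + (1/208)*(-137) = -34225 - 137/208 = -7118937/208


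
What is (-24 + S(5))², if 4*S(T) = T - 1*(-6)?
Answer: 7225/16 ≈ 451.56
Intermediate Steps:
S(T) = 3/2 + T/4 (S(T) = (T - 1*(-6))/4 = (T + 6)/4 = (6 + T)/4 = 3/2 + T/4)
(-24 + S(5))² = (-24 + (3/2 + (¼)*5))² = (-24 + (3/2 + 5/4))² = (-24 + 11/4)² = (-85/4)² = 7225/16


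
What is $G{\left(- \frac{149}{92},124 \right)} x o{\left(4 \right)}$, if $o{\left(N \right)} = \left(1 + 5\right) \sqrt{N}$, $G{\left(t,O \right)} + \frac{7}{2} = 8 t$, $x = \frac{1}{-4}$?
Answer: $\frac{2271}{46} \approx 49.37$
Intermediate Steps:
$x = - \frac{1}{4} \approx -0.25$
$G{\left(t,O \right)} = - \frac{7}{2} + 8 t$
$o{\left(N \right)} = 6 \sqrt{N}$
$G{\left(- \frac{149}{92},124 \right)} x o{\left(4 \right)} = \left(- \frac{7}{2} + 8 \left(- \frac{149}{92}\right)\right) \left(- \frac{6 \sqrt{4}}{4}\right) = \left(- \frac{7}{2} + 8 \left(\left(-149\right) \frac{1}{92}\right)\right) \left(- \frac{6 \cdot 2}{4}\right) = \left(- \frac{7}{2} + 8 \left(- \frac{149}{92}\right)\right) \left(\left(- \frac{1}{4}\right) 12\right) = \left(- \frac{7}{2} - \frac{298}{23}\right) \left(-3\right) = \left(- \frac{757}{46}\right) \left(-3\right) = \frac{2271}{46}$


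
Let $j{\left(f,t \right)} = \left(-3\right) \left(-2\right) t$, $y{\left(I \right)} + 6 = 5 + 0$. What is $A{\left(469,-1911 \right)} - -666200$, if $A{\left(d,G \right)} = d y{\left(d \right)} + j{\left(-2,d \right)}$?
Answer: $668545$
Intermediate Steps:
$y{\left(I \right)} = -1$ ($y{\left(I \right)} = -6 + \left(5 + 0\right) = -6 + 5 = -1$)
$j{\left(f,t \right)} = 6 t$
$A{\left(d,G \right)} = 5 d$ ($A{\left(d,G \right)} = d \left(-1\right) + 6 d = - d + 6 d = 5 d$)
$A{\left(469,-1911 \right)} - -666200 = 5 \cdot 469 - -666200 = 2345 + 666200 = 668545$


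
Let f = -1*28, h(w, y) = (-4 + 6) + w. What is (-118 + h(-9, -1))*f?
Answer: 3500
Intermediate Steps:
h(w, y) = 2 + w
f = -28
(-118 + h(-9, -1))*f = (-118 + (2 - 9))*(-28) = (-118 - 7)*(-28) = -125*(-28) = 3500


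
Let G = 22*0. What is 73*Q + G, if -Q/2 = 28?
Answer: -4088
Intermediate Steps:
Q = -56 (Q = -2*28 = -56)
G = 0
73*Q + G = 73*(-56) + 0 = -4088 + 0 = -4088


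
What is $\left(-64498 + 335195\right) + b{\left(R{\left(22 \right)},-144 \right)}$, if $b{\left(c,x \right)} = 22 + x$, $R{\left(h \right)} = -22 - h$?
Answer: $270575$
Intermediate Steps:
$\left(-64498 + 335195\right) + b{\left(R{\left(22 \right)},-144 \right)} = \left(-64498 + 335195\right) + \left(22 - 144\right) = 270697 - 122 = 270575$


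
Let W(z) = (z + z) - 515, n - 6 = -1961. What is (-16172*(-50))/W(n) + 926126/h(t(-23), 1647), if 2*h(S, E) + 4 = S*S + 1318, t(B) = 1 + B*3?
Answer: 67894966/525513 ≈ 129.20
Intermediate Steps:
n = -1955 (n = 6 - 1961 = -1955)
t(B) = 1 + 3*B
W(z) = -515 + 2*z (W(z) = 2*z - 515 = -515 + 2*z)
h(S, E) = 657 + S²/2 (h(S, E) = -2 + (S*S + 1318)/2 = -2 + (S² + 1318)/2 = -2 + (1318 + S²)/2 = -2 + (659 + S²/2) = 657 + S²/2)
(-16172*(-50))/W(n) + 926126/h(t(-23), 1647) = (-16172*(-50))/(-515 + 2*(-1955)) + 926126/(657 + (1 + 3*(-23))²/2) = 808600/(-515 - 3910) + 926126/(657 + (1 - 69)²/2) = 808600/(-4425) + 926126/(657 + (½)*(-68)²) = 808600*(-1/4425) + 926126/(657 + (½)*4624) = -32344/177 + 926126/(657 + 2312) = -32344/177 + 926126/2969 = 67894966/525513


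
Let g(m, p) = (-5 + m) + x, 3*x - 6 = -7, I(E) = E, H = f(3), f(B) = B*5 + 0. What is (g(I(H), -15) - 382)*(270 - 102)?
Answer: -62552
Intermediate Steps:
f(B) = 5*B (f(B) = 5*B + 0 = 5*B)
H = 15 (H = 5*3 = 15)
x = -⅓ (x = 2 + (⅓)*(-7) = 2 - 7/3 = -⅓ ≈ -0.33333)
g(m, p) = -16/3 + m (g(m, p) = (-5 + m) - ⅓ = -16/3 + m)
(g(I(H), -15) - 382)*(270 - 102) = ((-16/3 + 15) - 382)*(270 - 102) = (29/3 - 382)*168 = -1117/3*168 = -62552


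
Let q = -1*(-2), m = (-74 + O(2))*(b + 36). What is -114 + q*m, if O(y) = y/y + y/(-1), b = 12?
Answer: -7314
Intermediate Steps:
O(y) = 1 - y (O(y) = 1 + y*(-1) = 1 - y)
m = -3600 (m = (-74 + (1 - 1*2))*(12 + 36) = (-74 + (1 - 2))*48 = (-74 - 1)*48 = -75*48 = -3600)
q = 2
-114 + q*m = -114 + 2*(-3600) = -114 - 7200 = -7314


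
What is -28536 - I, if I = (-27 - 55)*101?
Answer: -20254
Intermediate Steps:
I = -8282 (I = -82*101 = -8282)
-28536 - I = -28536 - 1*(-8282) = -28536 + 8282 = -20254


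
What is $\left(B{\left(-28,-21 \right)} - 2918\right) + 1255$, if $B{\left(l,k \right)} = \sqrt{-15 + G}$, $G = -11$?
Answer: $-1663 + i \sqrt{26} \approx -1663.0 + 5.099 i$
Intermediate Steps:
$B{\left(l,k \right)} = i \sqrt{26}$ ($B{\left(l,k \right)} = \sqrt{-15 - 11} = \sqrt{-26} = i \sqrt{26}$)
$\left(B{\left(-28,-21 \right)} - 2918\right) + 1255 = \left(i \sqrt{26} - 2918\right) + 1255 = \left(-2918 + i \sqrt{26}\right) + 1255 = -1663 + i \sqrt{26}$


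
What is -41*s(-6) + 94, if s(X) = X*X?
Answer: -1382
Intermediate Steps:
s(X) = X²
-41*s(-6) + 94 = -41*(-6)² + 94 = -41*36 + 94 = -1476 + 94 = -1382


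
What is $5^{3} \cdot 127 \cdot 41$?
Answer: $650875$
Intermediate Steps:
$5^{3} \cdot 127 \cdot 41 = 125 \cdot 127 \cdot 41 = 15875 \cdot 41 = 650875$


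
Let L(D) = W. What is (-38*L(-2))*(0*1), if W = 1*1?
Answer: 0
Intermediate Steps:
W = 1
L(D) = 1
(-38*L(-2))*(0*1) = (-38*1)*(0*1) = -38*0 = 0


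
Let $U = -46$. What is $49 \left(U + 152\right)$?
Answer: $5194$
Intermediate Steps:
$49 \left(U + 152\right) = 49 \left(-46 + 152\right) = 49 \cdot 106 = 5194$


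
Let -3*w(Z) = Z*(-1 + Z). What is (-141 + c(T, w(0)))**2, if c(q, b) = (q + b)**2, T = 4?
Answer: 15625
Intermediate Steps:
w(Z) = -Z*(-1 + Z)/3
c(q, b) = (b + q)**2
(-141 + c(T, w(0)))**2 = (-141 + ((1/3)*0*(1 - 1*0) + 4)**2)**2 = (-141 + ((1/3)*0*(1 + 0) + 4)**2)**2 = (-141 + ((1/3)*0*1 + 4)**2)**2 = (-141 + (0 + 4)**2)**2 = (-141 + 4**2)**2 = (-141 + 16)**2 = (-125)**2 = 15625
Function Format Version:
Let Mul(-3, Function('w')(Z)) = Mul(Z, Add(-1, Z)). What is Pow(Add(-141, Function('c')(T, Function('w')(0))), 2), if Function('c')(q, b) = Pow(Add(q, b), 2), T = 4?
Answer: 15625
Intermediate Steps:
Function('w')(Z) = Mul(Rational(-1, 3), Z, Add(-1, Z)) (Function('w')(Z) = Mul(Rational(-1, 3), Mul(Z, Add(-1, Z))) = Mul(Rational(-1, 3), Z, Add(-1, Z)))
Function('c')(q, b) = Pow(Add(b, q), 2)
Pow(Add(-141, Function('c')(T, Function('w')(0))), 2) = Pow(Add(-141, Pow(Add(Mul(Rational(1, 3), 0, Add(1, Mul(-1, 0))), 4), 2)), 2) = Pow(Add(-141, Pow(Add(Mul(Rational(1, 3), 0, Add(1, 0)), 4), 2)), 2) = Pow(Add(-141, Pow(Add(Mul(Rational(1, 3), 0, 1), 4), 2)), 2) = Pow(Add(-141, Pow(Add(0, 4), 2)), 2) = Pow(Add(-141, Pow(4, 2)), 2) = Pow(Add(-141, 16), 2) = Pow(-125, 2) = 15625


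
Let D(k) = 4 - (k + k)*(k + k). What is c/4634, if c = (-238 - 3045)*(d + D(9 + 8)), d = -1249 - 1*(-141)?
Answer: 529970/331 ≈ 1601.1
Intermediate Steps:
d = -1108 (d = -1249 + 141 = -1108)
D(k) = 4 - 4*k² (D(k) = 4 - 2*k*2*k = 4 - 4*k²)
c = 7419580 (c = (-238 - 3045)*(-1108 + (4 - 4*(9 + 8)²)) = -3283*(-1108 + (4 - 4*17²)) = -3283*(-1108 + (4 - 4*289)) = -3283*(-1108 + (4 - 1156)) = -3283*(-1108 - 1152) = -3283*(-2260) = 7419580)
c/4634 = 7419580/4634 = 7419580*(1/4634) = 529970/331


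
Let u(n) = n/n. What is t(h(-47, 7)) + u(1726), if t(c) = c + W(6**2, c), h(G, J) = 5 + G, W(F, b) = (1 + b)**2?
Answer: 1640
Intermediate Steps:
t(c) = c + (1 + c)**2
u(n) = 1
t(h(-47, 7)) + u(1726) = ((5 - 47) + (1 + (5 - 47))**2) + 1 = (-42 + (1 - 42)**2) + 1 = (-42 + (-41)**2) + 1 = (-42 + 1681) + 1 = 1639 + 1 = 1640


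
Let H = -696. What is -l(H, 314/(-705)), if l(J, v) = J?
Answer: 696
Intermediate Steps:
-l(H, 314/(-705)) = -1*(-696) = 696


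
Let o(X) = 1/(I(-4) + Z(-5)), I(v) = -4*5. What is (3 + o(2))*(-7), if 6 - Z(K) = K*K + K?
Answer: -707/34 ≈ -20.794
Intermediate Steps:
Z(K) = 6 - K - K² (Z(K) = 6 - (K*K + K) = 6 - (K² + K) = 6 - (K + K²) = 6 + (-K - K²) = 6 - K - K²)
I(v) = -20
o(X) = -1/34 (o(X) = 1/(-20 + (6 - 1*(-5) - 1*(-5)²)) = 1/(-20 + (6 + 5 - 1*25)) = 1/(-20 + (6 + 5 - 25)) = 1/(-20 - 14) = 1/(-34) = -1/34)
(3 + o(2))*(-7) = (3 - 1/34)*(-7) = (101/34)*(-7) = -707/34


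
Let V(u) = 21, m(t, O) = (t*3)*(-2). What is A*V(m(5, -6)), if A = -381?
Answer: -8001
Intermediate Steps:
m(t, O) = -6*t (m(t, O) = (3*t)*(-2) = -6*t)
A*V(m(5, -6)) = -381*21 = -8001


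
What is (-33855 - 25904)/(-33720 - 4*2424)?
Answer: 59759/43416 ≈ 1.3764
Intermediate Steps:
(-33855 - 25904)/(-33720 - 4*2424) = -59759/(-33720 - 9696) = -59759/(-43416) = -59759*(-1/43416) = 59759/43416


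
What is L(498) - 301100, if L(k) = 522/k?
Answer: -24991213/83 ≈ -3.0110e+5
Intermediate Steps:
L(498) - 301100 = 522/498 - 301100 = 522*(1/498) - 301100 = 87/83 - 301100 = -24991213/83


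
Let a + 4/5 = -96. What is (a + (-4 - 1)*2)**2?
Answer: 285156/25 ≈ 11406.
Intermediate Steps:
a = -484/5 (a = -4/5 - 96 = -484/5 ≈ -96.800)
(a + (-4 - 1)*2)**2 = (-484/5 + (-4 - 1)*2)**2 = (-484/5 - 5*2)**2 = (-484/5 - 10)**2 = (-534/5)**2 = 285156/25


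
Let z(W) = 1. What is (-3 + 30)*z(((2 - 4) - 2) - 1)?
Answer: 27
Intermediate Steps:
(-3 + 30)*z(((2 - 4) - 2) - 1) = (-3 + 30)*1 = 27*1 = 27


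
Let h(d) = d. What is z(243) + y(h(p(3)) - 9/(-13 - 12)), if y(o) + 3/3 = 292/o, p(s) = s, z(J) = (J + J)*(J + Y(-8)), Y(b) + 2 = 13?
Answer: 2594128/21 ≈ 1.2353e+5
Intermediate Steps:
Y(b) = 11 (Y(b) = -2 + 13 = 11)
z(J) = 2*J*(11 + J) (z(J) = (J + J)*(J + 11) = (2*J)*(11 + J) = 2*J*(11 + J))
y(o) = -1 + 292/o
z(243) + y(h(p(3)) - 9/(-13 - 12)) = 2*243*(11 + 243) + (292 - (3 - 9/(-13 - 12)))/(3 - 9/(-13 - 12)) = 2*243*254 + (292 - (3 - 9/(-25)))/(3 - 9/(-25)) = 123444 + (292 - (3 - 9*(-1/25)))/(3 - 9*(-1/25)) = 123444 + (292 - (3 + 9/25))/(3 + 9/25) = 123444 + (292 - 1*84/25)/(84/25) = 123444 + 25*(292 - 84/25)/84 = 123444 + (25/84)*(7216/25) = 123444 + 1804/21 = 2594128/21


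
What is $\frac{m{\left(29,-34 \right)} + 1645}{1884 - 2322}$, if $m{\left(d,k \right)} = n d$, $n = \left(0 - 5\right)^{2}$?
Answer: $- \frac{395}{73} \approx -5.411$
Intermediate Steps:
$n = 25$ ($n = \left(-5\right)^{2} = 25$)
$m{\left(d,k \right)} = 25 d$
$\frac{m{\left(29,-34 \right)} + 1645}{1884 - 2322} = \frac{25 \cdot 29 + 1645}{1884 - 2322} = \frac{725 + 1645}{-438} = 2370 \left(- \frac{1}{438}\right) = - \frac{395}{73}$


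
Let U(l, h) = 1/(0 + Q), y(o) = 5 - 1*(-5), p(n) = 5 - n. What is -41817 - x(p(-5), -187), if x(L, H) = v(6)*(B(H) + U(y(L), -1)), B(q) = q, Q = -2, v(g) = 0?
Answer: -41817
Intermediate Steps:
y(o) = 10 (y(o) = 5 + 5 = 10)
U(l, h) = -½ (U(l, h) = 1/(0 - 2) = 1/(-2) = -½)
x(L, H) = 0 (x(L, H) = 0*(H - ½) = 0*(-½ + H) = 0)
-41817 - x(p(-5), -187) = -41817 - 1*0 = -41817 + 0 = -41817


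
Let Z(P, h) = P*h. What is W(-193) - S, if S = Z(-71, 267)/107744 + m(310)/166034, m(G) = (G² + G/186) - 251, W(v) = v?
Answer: -5189683673729/26833750944 ≈ -193.40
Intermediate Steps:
m(G) = -251 + G² + G/186 (m(G) = (G² + G/186) - 251 = -251 + G² + G/186)
S = 10769741537/26833750944 (S = -71*267/107744 + (-251 + 310² + (1/186)*310)/166034 = -18957*1/107744 + (-251 + 96100 + 5/3)*(1/166034) = -18957/107744 + (287552/3)*(1/166034) = -18957/107744 + 143776/249051 = 10769741537/26833750944 ≈ 0.40135)
W(-193) - S = -193 - 1*10769741537/26833750944 = -193 - 10769741537/26833750944 = -5189683673729/26833750944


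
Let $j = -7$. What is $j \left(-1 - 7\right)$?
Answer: $56$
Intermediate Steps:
$j \left(-1 - 7\right) = - 7 \left(-1 - 7\right) = \left(-7\right) \left(-8\right) = 56$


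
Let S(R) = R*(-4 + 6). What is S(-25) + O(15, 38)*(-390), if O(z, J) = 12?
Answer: -4730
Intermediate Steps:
S(R) = 2*R (S(R) = R*2 = 2*R)
S(-25) + O(15, 38)*(-390) = 2*(-25) + 12*(-390) = -50 - 4680 = -4730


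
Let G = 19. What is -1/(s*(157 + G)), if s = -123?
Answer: 1/21648 ≈ 4.6194e-5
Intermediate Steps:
-1/(s*(157 + G)) = -1/((-123*(157 + 19))) = -1/((-123*176)) = -1/(-21648) = -1*(-1/21648) = 1/21648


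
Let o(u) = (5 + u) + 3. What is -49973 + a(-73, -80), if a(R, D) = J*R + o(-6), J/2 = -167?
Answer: -25589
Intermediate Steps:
J = -334 (J = 2*(-167) = -334)
o(u) = 8 + u
a(R, D) = 2 - 334*R (a(R, D) = -334*R + (8 - 6) = -334*R + 2 = 2 - 334*R)
-49973 + a(-73, -80) = -49973 + (2 - 334*(-73)) = -49973 + (2 + 24382) = -49973 + 24384 = -25589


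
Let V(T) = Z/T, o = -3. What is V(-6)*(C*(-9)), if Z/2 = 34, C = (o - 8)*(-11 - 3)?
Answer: 15708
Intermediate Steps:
C = 154 (C = (-3 - 8)*(-11 - 3) = -11*(-14) = 154)
Z = 68 (Z = 2*34 = 68)
V(T) = 68/T
V(-6)*(C*(-9)) = (68/(-6))*(154*(-9)) = (68*(-1/6))*(-1386) = -34/3*(-1386) = 15708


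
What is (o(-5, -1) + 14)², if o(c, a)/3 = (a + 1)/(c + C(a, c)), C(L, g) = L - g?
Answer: 196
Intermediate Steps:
o(c, a) = 3*(1 + a)/a (o(c, a) = 3*((a + 1)/(c + (a - c))) = 3*((1 + a)/a) = 3*(1 + a)/a)
(o(-5, -1) + 14)² = ((3 + 3/(-1)) + 14)² = ((3 + 3*(-1)) + 14)² = ((3 - 3) + 14)² = (0 + 14)² = 14² = 196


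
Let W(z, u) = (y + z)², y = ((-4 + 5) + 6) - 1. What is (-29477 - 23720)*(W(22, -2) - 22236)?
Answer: 1141182044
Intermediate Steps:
y = 6 (y = (1 + 6) - 1 = 7 - 1 = 6)
W(z, u) = (6 + z)²
(-29477 - 23720)*(W(22, -2) - 22236) = (-29477 - 23720)*((6 + 22)² - 22236) = -53197*(28² - 22236) = -53197*(784 - 22236) = -53197*(-21452) = 1141182044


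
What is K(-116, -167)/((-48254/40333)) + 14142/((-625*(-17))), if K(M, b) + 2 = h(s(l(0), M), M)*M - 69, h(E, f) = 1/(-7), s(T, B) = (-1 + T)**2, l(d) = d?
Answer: 168049882101/3588891250 ≈ 46.825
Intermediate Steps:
h(E, f) = -1/7
K(M, b) = -71 - M/7 (K(M, b) = -2 + (-M/7 - 69) = -2 + (-69 - M/7) = -71 - M/7)
K(-116, -167)/((-48254/40333)) + 14142/((-625*(-17))) = (-71 - 1/7*(-116))/((-48254/40333)) + 14142/((-625*(-17))) = (-71 + 116/7)/((-48254*1/40333)) + 14142/10625 = -381/(7*(-48254/40333)) + 14142*(1/10625) = -381/7*(-40333/48254) + 14142/10625 = 15366873/337778 + 14142/10625 = 168049882101/3588891250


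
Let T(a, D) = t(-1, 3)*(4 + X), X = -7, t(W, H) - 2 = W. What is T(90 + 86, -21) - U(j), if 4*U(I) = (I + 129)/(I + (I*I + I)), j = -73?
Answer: -15563/5183 ≈ -3.0027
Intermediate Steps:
t(W, H) = 2 + W
U(I) = (129 + I)/(4*(I**2 + 2*I)) (U(I) = ((I + 129)/(I + (I*I + I)))/4 = ((129 + I)/(I + (I**2 + I)))/4 = ((129 + I)/(I + (I + I**2)))/4 = ((129 + I)/(I**2 + 2*I))/4 = (129 + I)/(4*(I**2 + 2*I)))
T(a, D) = -3 (T(a, D) = (2 - 1)*(4 - 7) = 1*(-3) = -3)
T(90 + 86, -21) - U(j) = -3 - (129 - 73)/(4*(-73)*(2 - 73)) = -3 - (-1)*56/(4*73*(-71)) = -3 - (-1)*(-1)*56/(4*73*71) = -3 - 1*14/5183 = -3 - 14/5183 = -15563/5183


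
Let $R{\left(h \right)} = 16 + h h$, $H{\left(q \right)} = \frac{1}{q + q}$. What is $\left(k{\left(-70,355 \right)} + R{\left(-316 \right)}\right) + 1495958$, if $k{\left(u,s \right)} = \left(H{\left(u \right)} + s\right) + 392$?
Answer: $\frac{223520779}{140} \approx 1.5966 \cdot 10^{6}$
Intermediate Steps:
$H{\left(q \right)} = \frac{1}{2 q}$
$R{\left(h \right)} = 16 + h^{2}$
$k{\left(u,s \right)} = 392 + s + \frac{1}{2 u}$ ($k{\left(u,s \right)} = \left(\frac{1}{2 u} + s\right) + 392 = \left(s + \frac{1}{2 u}\right) + 392 = 392 + s + \frac{1}{2 u}$)
$\left(k{\left(-70,355 \right)} + R{\left(-316 \right)}\right) + 1495958 = \left(\left(392 + 355 + \frac{1}{2 \left(-70\right)}\right) + \left(16 + \left(-316\right)^{2}\right)\right) + 1495958 = \left(\left(392 + 355 + \frac{1}{2} \left(- \frac{1}{70}\right)\right) + \left(16 + 99856\right)\right) + 1495958 = \left(\left(392 + 355 - \frac{1}{140}\right) + 99872\right) + 1495958 = \left(\frac{104579}{140} + 99872\right) + 1495958 = \frac{14086659}{140} + 1495958 = \frac{223520779}{140}$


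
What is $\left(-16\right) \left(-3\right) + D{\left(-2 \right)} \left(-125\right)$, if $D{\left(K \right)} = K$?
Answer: $298$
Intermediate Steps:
$\left(-16\right) \left(-3\right) + D{\left(-2 \right)} \left(-125\right) = \left(-16\right) \left(-3\right) - -250 = 48 + 250 = 298$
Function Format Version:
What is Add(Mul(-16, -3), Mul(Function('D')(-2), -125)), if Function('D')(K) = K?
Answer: 298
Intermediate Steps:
Add(Mul(-16, -3), Mul(Function('D')(-2), -125)) = Add(Mul(-16, -3), Mul(-2, -125)) = Add(48, 250) = 298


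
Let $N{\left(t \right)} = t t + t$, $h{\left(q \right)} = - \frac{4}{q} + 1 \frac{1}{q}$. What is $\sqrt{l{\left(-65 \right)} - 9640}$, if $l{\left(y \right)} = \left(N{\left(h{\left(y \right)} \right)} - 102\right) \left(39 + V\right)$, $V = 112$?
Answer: $\frac{i \sqrt{105771646}}{65} \approx 158.22 i$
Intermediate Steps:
$h{\left(q \right)} = - \frac{3}{q}$ ($h{\left(q \right)} = - \frac{4}{q} + \frac{1}{q} = - \frac{3}{q}$)
$N{\left(t \right)} = t + t^{2}$ ($N{\left(t \right)} = t^{2} + t = t + t^{2}$)
$l{\left(y \right)} = -15402 - \frac{453 \left(1 - \frac{3}{y}\right)}{y}$ ($l{\left(y \right)} = \left(- \frac{3}{y} \left(1 - \frac{3}{y}\right) - 102\right) \left(39 + 112\right) = \left(- \frac{3 \left(1 - \frac{3}{y}\right)}{y} - 102\right) 151 = \left(-102 - \frac{3 \left(1 - \frac{3}{y}\right)}{y}\right) 151 = -15402 - \frac{453 \left(1 - \frac{3}{y}\right)}{y}$)
$\sqrt{l{\left(-65 \right)} - 9640} = \sqrt{\left(-15402 - \frac{453}{-65} + \frac{1359}{4225}\right) - 9640} = \sqrt{\left(-15402 - - \frac{453}{65} + 1359 \cdot \frac{1}{4225}\right) - 9640} = \sqrt{\left(-15402 + \frac{453}{65} + \frac{1359}{4225}\right) - 9640} = \sqrt{- \frac{65042646}{4225} - 9640} = \sqrt{- \frac{105771646}{4225}} = \frac{i \sqrt{105771646}}{65}$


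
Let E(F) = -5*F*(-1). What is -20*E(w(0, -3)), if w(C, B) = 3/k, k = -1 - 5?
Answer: 50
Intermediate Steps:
k = -6
w(C, B) = -½ (w(C, B) = 3/(-6) = 3*(-⅙) = -½)
E(F) = 5*F
-20*E(w(0, -3)) = -100*(-1)/2 = -20*(-5/2) = 50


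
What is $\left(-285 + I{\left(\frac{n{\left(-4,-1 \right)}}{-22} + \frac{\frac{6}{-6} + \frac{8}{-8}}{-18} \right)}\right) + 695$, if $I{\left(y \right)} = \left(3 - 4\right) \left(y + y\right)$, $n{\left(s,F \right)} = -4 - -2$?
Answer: $\frac{40550}{99} \approx 409.6$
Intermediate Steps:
$n{\left(s,F \right)} = -2$ ($n{\left(s,F \right)} = -4 + 2 = -2$)
$I{\left(y \right)} = - 2 y$
$\left(-285 + I{\left(\frac{n{\left(-4,-1 \right)}}{-22} + \frac{\frac{6}{-6} + \frac{8}{-8}}{-18} \right)}\right) + 695 = \left(-285 - 2 \left(- \frac{2}{-22} + \frac{\frac{6}{-6} + \frac{8}{-8}}{-18}\right)\right) + 695 = \left(-285 - 2 \left(\left(-2\right) \left(- \frac{1}{22}\right) + \left(6 \left(- \frac{1}{6}\right) + 8 \left(- \frac{1}{8}\right)\right) \left(- \frac{1}{18}\right)\right)\right) + 695 = \left(-285 - 2 \left(\frac{1}{11} + \left(-1 - 1\right) \left(- \frac{1}{18}\right)\right)\right) + 695 = \left(-285 - 2 \left(\frac{1}{11} - - \frac{1}{9}\right)\right) + 695 = \left(-285 - 2 \left(\frac{1}{11} + \frac{1}{9}\right)\right) + 695 = \left(-285 - \frac{40}{99}\right) + 695 = - \frac{28255}{99} + 695 = \frac{40550}{99}$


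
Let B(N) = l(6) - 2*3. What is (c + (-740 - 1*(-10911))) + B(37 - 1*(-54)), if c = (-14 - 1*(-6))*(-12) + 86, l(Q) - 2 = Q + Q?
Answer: 10361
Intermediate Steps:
l(Q) = 2 + 2*Q (l(Q) = 2 + (Q + Q) = 2 + 2*Q)
B(N) = 8 (B(N) = (2 + 2*6) - 2*3 = (2 + 12) - 6 = 14 - 6 = 8)
c = 182 (c = (-14 + 6)*(-12) + 86 = -8*(-12) + 86 = 96 + 86 = 182)
(c + (-740 - 1*(-10911))) + B(37 - 1*(-54)) = (182 + (-740 - 1*(-10911))) + 8 = (182 + (-740 + 10911)) + 8 = (182 + 10171) + 8 = 10353 + 8 = 10361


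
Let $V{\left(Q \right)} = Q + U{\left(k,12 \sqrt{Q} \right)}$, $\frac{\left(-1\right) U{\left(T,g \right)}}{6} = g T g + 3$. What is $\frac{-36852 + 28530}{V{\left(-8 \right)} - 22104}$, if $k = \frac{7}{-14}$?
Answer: $\frac{4161}{12793} \approx 0.32526$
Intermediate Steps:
$k = - \frac{1}{2}$ ($k = 7 \left(- \frac{1}{14}\right) = - \frac{1}{2} \approx -0.5$)
$U{\left(T,g \right)} = -18 - 6 T g^{2}$ ($U{\left(T,g \right)} = - 6 \left(g T g + 3\right) = - 6 \left(T g g + 3\right) = - 6 \left(T g^{2} + 3\right) = - 6 \left(3 + T g^{2}\right) = -18 - 6 T g^{2}$)
$V{\left(Q \right)} = -18 + 433 Q$ ($V{\left(Q \right)} = Q - \left(18 - 3 \left(12 \sqrt{Q}\right)^{2}\right) = Q - \left(18 - 3 \cdot 144 Q\right) = Q + \left(-18 + 432 Q\right) = -18 + 433 Q$)
$\frac{-36852 + 28530}{V{\left(-8 \right)} - 22104} = \frac{-36852 + 28530}{\left(-18 + 433 \left(-8\right)\right) - 22104} = - \frac{8322}{\left(-18 - 3464\right) - 22104} = - \frac{8322}{-3482 - 22104} = - \frac{8322}{-25586} = \left(-8322\right) \left(- \frac{1}{25586}\right) = \frac{4161}{12793}$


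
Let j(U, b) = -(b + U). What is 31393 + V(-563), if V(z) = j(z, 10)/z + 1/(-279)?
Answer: 4930963411/157077 ≈ 31392.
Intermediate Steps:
j(U, b) = -U - b (j(U, b) = -(U + b) = -U - b)
V(z) = -1/279 + (-10 - z)/z (V(z) = (-z - 1*10)/z + 1/(-279) = (-z - 10)/z + 1*(-1/279) = (-10 - z)/z - 1/279 = -1/279 + (-10 - z)/z)
31393 + V(-563) = 31393 + (-280/279 - 10/(-563)) = 31393 + (-280/279 - 10*(-1/563)) = 31393 + (-280/279 + 10/563) = 31393 - 154850/157077 = 4930963411/157077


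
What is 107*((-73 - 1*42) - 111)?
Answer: -24182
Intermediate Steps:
107*((-73 - 1*42) - 111) = 107*((-73 - 42) - 111) = 107*(-115 - 111) = 107*(-226) = -24182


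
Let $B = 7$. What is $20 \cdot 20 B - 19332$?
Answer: $-16532$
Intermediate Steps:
$20 \cdot 20 B - 19332 = 20 \cdot 20 \cdot 7 - 19332 = 400 \cdot 7 - 19332 = 2800 - 19332 = -16532$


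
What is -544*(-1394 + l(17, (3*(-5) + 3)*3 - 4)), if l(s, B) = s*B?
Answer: 1128256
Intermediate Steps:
l(s, B) = B*s
-544*(-1394 + l(17, (3*(-5) + 3)*3 - 4)) = -544*(-1394 + ((3*(-5) + 3)*3 - 4)*17) = -544*(-1394 + ((-15 + 3)*3 - 4)*17) = -544*(-1394 + (-12*3 - 4)*17) = -544*(-1394 + (-36 - 4)*17) = -544*(-1394 - 40*17) = -544*(-1394 - 680) = -544*(-2074) = 1128256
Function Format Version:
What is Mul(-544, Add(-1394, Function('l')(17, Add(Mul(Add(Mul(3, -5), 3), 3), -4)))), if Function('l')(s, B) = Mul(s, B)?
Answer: 1128256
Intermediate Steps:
Function('l')(s, B) = Mul(B, s)
Mul(-544, Add(-1394, Function('l')(17, Add(Mul(Add(Mul(3, -5), 3), 3), -4)))) = Mul(-544, Add(-1394, Mul(Add(Mul(Add(Mul(3, -5), 3), 3), -4), 17))) = Mul(-544, Add(-1394, Mul(Add(Mul(Add(-15, 3), 3), -4), 17))) = Mul(-544, Add(-1394, Mul(Add(Mul(-12, 3), -4), 17))) = Mul(-544, Add(-1394, Mul(Add(-36, -4), 17))) = Mul(-544, Add(-1394, Mul(-40, 17))) = Mul(-544, Add(-1394, -680)) = Mul(-544, -2074) = 1128256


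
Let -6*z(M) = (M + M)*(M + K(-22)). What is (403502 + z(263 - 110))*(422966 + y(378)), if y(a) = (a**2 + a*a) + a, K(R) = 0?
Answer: 280594909288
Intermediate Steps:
z(M) = -M**2/3 (z(M) = -(M + M)*(M + 0)/6 = -2*M*M/6 = -M**2/3)
y(a) = a + 2*a**2 (y(a) = (a**2 + a**2) + a = 2*a**2 + a = a + 2*a**2)
(403502 + z(263 - 110))*(422966 + y(378)) = (403502 - (263 - 110)**2/3)*(422966 + 378*(1 + 2*378)) = (403502 - 1/3*153**2)*(422966 + 378*(1 + 756)) = (403502 - 1/3*23409)*(422966 + 378*757) = (403502 - 7803)*(422966 + 286146) = 395699*709112 = 280594909288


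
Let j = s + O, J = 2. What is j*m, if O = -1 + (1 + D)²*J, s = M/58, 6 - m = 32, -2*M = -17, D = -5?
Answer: -46969/58 ≈ -809.81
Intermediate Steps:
M = 17/2 (M = -½*(-17) = 17/2 ≈ 8.5000)
m = -26 (m = 6 - 1*32 = 6 - 32 = -26)
s = 17/116 (s = (17/2)/58 = (17/2)*(1/58) = 17/116 ≈ 0.14655)
O = 31 (O = -1 + (1 - 5)²*2 = -1 + (-4)²*2 = -1 + 16*2 = -1 + 32 = 31)
j = 3613/116 (j = 17/116 + 31 = 3613/116 ≈ 31.147)
j*m = (3613/116)*(-26) = -46969/58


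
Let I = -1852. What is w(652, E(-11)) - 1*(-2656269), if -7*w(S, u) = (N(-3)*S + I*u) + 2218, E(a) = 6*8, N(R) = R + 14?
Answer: 2667627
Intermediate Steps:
N(R) = 14 + R
E(a) = 48
w(S, u) = -2218/7 - 11*S/7 + 1852*u/7 (w(S, u) = -(((14 - 3)*S - 1852*u) + 2218)/7 = -((11*S - 1852*u) + 2218)/7 = -((-1852*u + 11*S) + 2218)/7 = -(2218 - 1852*u + 11*S)/7 = -2218/7 - 11*S/7 + 1852*u/7)
w(652, E(-11)) - 1*(-2656269) = (-2218/7 - 11/7*652 + (1852/7)*48) - 1*(-2656269) = (-2218/7 - 7172/7 + 88896/7) + 2656269 = 11358 + 2656269 = 2667627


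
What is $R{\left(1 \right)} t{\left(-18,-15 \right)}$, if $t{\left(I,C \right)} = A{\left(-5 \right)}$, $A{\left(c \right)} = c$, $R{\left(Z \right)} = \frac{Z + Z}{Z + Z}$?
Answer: $-5$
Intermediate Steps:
$R{\left(Z \right)} = 1$ ($R{\left(Z \right)} = \frac{2 Z}{2 Z} = 2 Z \frac{1}{2 Z} = 1$)
$t{\left(I,C \right)} = -5$
$R{\left(1 \right)} t{\left(-18,-15 \right)} = 1 \left(-5\right) = -5$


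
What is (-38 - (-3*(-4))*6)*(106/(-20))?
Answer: 583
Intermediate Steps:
(-38 - (-3*(-4))*6)*(106/(-20)) = (-38 - 12*6)*(106*(-1/20)) = (-38 - 1*72)*(-53/10) = (-38 - 72)*(-53/10) = -110*(-53/10) = 583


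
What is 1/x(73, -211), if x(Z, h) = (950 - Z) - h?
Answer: 1/1088 ≈ 0.00091912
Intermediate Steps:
x(Z, h) = 950 - Z - h
1/x(73, -211) = 1/(950 - 1*73 - 1*(-211)) = 1/(950 - 73 + 211) = 1/1088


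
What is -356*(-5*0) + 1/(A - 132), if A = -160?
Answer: -1/292 ≈ -0.0034247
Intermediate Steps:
-356*(-5*0) + 1/(A - 132) = -356*(-5*0) + 1/(-160 - 132) = -0 + 1/(-292) = -356*0 - 1/292 = 0 - 1/292 = -1/292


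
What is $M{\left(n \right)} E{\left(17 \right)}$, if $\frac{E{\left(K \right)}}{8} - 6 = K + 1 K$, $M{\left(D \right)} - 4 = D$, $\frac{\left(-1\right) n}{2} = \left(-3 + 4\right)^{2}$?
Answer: $640$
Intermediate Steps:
$n = -2$ ($n = - 2 \left(-3 + 4\right)^{2} = - 2 \cdot 1^{2} = \left(-2\right) 1 = -2$)
$M{\left(D \right)} = 4 + D$
$E{\left(K \right)} = 48 + 16 K$ ($E{\left(K \right)} = 48 + 8 \left(K + 1 K\right) = 48 + 8 \left(K + K\right) = 48 + 8 \cdot 2 K = 48 + 16 K$)
$M{\left(n \right)} E{\left(17 \right)} = \left(4 - 2\right) \left(48 + 16 \cdot 17\right) = 2 \left(48 + 272\right) = 2 \cdot 320 = 640$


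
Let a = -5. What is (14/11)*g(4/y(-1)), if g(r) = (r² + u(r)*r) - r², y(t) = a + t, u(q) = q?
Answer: 56/99 ≈ 0.56566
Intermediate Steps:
y(t) = -5 + t
g(r) = r² (g(r) = (r² + r*r) - r² = (r² + r²) - r² = 2*r² - r² = r²)
(14/11)*g(4/y(-1)) = (14/11)*(4/(-5 - 1))² = (14*(1/11))*(4/(-6))² = 14*(4*(-⅙))²/11 = 14*(-⅔)²/11 = (14/11)*(4/9) = 56/99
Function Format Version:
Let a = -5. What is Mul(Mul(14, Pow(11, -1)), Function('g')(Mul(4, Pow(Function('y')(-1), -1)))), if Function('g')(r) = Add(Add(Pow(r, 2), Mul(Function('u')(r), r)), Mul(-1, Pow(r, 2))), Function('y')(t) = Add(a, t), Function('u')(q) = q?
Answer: Rational(56, 99) ≈ 0.56566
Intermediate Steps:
Function('y')(t) = Add(-5, t)
Function('g')(r) = Pow(r, 2) (Function('g')(r) = Add(Add(Pow(r, 2), Mul(r, r)), Mul(-1, Pow(r, 2))) = Add(Add(Pow(r, 2), Pow(r, 2)), Mul(-1, Pow(r, 2))) = Add(Mul(2, Pow(r, 2)), Mul(-1, Pow(r, 2))) = Pow(r, 2))
Mul(Mul(14, Pow(11, -1)), Function('g')(Mul(4, Pow(Function('y')(-1), -1)))) = Mul(Mul(14, Pow(11, -1)), Pow(Mul(4, Pow(Add(-5, -1), -1)), 2)) = Mul(Mul(14, Rational(1, 11)), Pow(Mul(4, Pow(-6, -1)), 2)) = Mul(Rational(14, 11), Pow(Mul(4, Rational(-1, 6)), 2)) = Mul(Rational(14, 11), Pow(Rational(-2, 3), 2)) = Mul(Rational(14, 11), Rational(4, 9)) = Rational(56, 99)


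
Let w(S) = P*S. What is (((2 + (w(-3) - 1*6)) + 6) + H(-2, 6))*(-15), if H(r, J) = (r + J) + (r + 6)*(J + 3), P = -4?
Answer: -810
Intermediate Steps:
w(S) = -4*S
H(r, J) = J + r + (3 + J)*(6 + r) (H(r, J) = (J + r) + (6 + r)*(3 + J) = (J + r) + (3 + J)*(6 + r) = J + r + (3 + J)*(6 + r))
(((2 + (w(-3) - 1*6)) + 6) + H(-2, 6))*(-15) = (((2 + (-4*(-3) - 1*6)) + 6) + (18 + 4*(-2) + 7*6 + 6*(-2)))*(-15) = (((2 + (12 - 6)) + 6) + (18 - 8 + 42 - 12))*(-15) = (((2 + 6) + 6) + 40)*(-15) = ((8 + 6) + 40)*(-15) = (14 + 40)*(-15) = 54*(-15) = -810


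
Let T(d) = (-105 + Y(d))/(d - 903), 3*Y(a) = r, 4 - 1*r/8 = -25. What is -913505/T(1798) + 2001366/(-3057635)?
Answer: 7499647484798997/253783705 ≈ 2.9551e+7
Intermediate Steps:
r = 232 (r = 32 - 8*(-25) = 32 + 200 = 232)
Y(a) = 232/3 (Y(a) = (⅓)*232 = 232/3)
T(d) = -83/(3*(-903 + d)) (T(d) = (-105 + 232/3)/(d - 903) = -83/(3*(-903 + d)))
-913505/T(1798) + 2001366/(-3057635) = -913505/((-83/(-2709 + 3*1798))) + 2001366/(-3057635) = -913505/((-83/(-2709 + 5394))) + 2001366*(-1/3057635) = -913505/((-83/2685)) - 2001366/3057635 = -913505/((-83*1/2685)) - 2001366/3057635 = -913505/(-83/2685) - 2001366/3057635 = -913505*(-2685/83) - 2001366/3057635 = 2452760925/83 - 2001366/3057635 = 7499647484798997/253783705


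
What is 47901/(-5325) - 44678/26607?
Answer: -504137419/47227425 ≈ -10.675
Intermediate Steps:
47901/(-5325) - 44678/26607 = 47901*(-1/5325) - 44678*1/26607 = -15967/1775 - 44678/26607 = -504137419/47227425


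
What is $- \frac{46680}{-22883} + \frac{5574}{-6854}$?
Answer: $\frac{96197439}{78420041} \approx 1.2267$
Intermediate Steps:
$- \frac{46680}{-22883} + \frac{5574}{-6854} = \left(-46680\right) \left(- \frac{1}{22883}\right) + 5574 \left(- \frac{1}{6854}\right) = \frac{46680}{22883} - \frac{2787}{3427} = \frac{96197439}{78420041}$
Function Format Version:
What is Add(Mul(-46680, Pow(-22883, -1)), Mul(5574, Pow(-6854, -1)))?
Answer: Rational(96197439, 78420041) ≈ 1.2267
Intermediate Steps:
Add(Mul(-46680, Pow(-22883, -1)), Mul(5574, Pow(-6854, -1))) = Add(Mul(-46680, Rational(-1, 22883)), Mul(5574, Rational(-1, 6854))) = Add(Rational(46680, 22883), Rational(-2787, 3427)) = Rational(96197439, 78420041)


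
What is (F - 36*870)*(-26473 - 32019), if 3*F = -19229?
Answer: 6620650988/3 ≈ 2.2069e+9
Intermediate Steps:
F = -19229/3 (F = (⅓)*(-19229) = -19229/3 ≈ -6409.7)
(F - 36*870)*(-26473 - 32019) = (-19229/3 - 36*870)*(-26473 - 32019) = (-19229/3 - 31320)*(-58492) = -113189/3*(-58492) = 6620650988/3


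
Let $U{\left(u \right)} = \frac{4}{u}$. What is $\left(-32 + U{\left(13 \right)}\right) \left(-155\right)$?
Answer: $\frac{63860}{13} \approx 4912.3$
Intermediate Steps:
$\left(-32 + U{\left(13 \right)}\right) \left(-155\right) = \left(-32 + \frac{4}{13}\right) \left(-155\right) = \left(- \frac{412}{13}\right) \left(-155\right) = \frac{63860}{13}$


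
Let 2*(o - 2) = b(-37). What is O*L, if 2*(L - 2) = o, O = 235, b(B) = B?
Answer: -5875/4 ≈ -1468.8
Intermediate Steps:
o = -33/2 (o = 2 + (1/2)*(-37) = 2 - 37/2 = -33/2 ≈ -16.500)
L = -25/4 (L = 2 + (1/2)*(-33/2) = 2 - 33/4 = -25/4 ≈ -6.2500)
O*L = 235*(-25/4) = -5875/4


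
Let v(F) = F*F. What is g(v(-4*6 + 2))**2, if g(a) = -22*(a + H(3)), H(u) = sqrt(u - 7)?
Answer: 113377968 + 937024*I ≈ 1.1338e+8 + 9.3702e+5*I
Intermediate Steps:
v(F) = F**2
H(u) = sqrt(-7 + u)
g(a) = -44*I - 22*a (g(a) = -22*(a + sqrt(-7 + 3)) = -22*(a + sqrt(-4)) = -22*(a + 2*I) = -44*I - 22*a)
g(v(-4*6 + 2))**2 = (-44*I - 22*(-4*6 + 2)**2)**2 = (-44*I - 22*(-24 + 2)**2)**2 = (-44*I - 22*(-22)**2)**2 = (-44*I - 22*484)**2 = (-44*I - 10648)**2 = (-10648 - 44*I)**2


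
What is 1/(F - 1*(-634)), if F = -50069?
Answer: -1/49435 ≈ -2.0229e-5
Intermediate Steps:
1/(F - 1*(-634)) = 1/(-50069 - 1*(-634)) = 1/(-50069 + 634) = 1/(-49435) = -1/49435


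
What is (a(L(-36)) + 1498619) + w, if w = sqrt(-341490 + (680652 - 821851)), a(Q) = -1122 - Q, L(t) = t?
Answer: 1497533 + I*sqrt(482689) ≈ 1.4975e+6 + 694.76*I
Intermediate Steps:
w = I*sqrt(482689) (w = sqrt(-341490 - 141199) = sqrt(-482689) = I*sqrt(482689) ≈ 694.76*I)
(a(L(-36)) + 1498619) + w = ((-1122 - 1*(-36)) + 1498619) + I*sqrt(482689) = ((-1122 + 36) + 1498619) + I*sqrt(482689) = (-1086 + 1498619) + I*sqrt(482689) = 1497533 + I*sqrt(482689)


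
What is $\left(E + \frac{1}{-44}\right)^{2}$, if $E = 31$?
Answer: $\frac{1857769}{1936} \approx 959.59$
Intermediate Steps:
$\left(E + \frac{1}{-44}\right)^{2} = \left(31 + \frac{1}{-44}\right)^{2} = \left(31 - \frac{1}{44}\right)^{2} = \left(\frac{1363}{44}\right)^{2} = \frac{1857769}{1936}$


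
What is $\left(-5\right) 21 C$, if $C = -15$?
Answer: $1575$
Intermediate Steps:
$\left(-5\right) 21 C = \left(-5\right) 21 \left(-15\right) = \left(-105\right) \left(-15\right) = 1575$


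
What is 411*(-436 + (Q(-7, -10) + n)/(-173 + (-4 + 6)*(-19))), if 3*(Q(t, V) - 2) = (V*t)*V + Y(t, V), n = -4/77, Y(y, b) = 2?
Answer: -2904095860/16247 ≈ -1.7875e+5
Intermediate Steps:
n = -4/77 (n = -4*1/77 = -4/77 ≈ -0.051948)
Q(t, V) = 8/3 + t*V**2/3 (Q(t, V) = 2 + ((V*t)*V + 2)/3 = 2 + (t*V**2 + 2)/3 = 2 + (2 + t*V**2)/3 = 2 + (2/3 + t*V**2/3) = 8/3 + t*V**2/3)
411*(-436 + (Q(-7, -10) + n)/(-173 + (-4 + 6)*(-19))) = 411*(-436 + ((8/3 + (1/3)*(-7)*(-10)**2) - 4/77)/(-173 + (-4 + 6)*(-19))) = 411*(-436 + ((8/3 + (1/3)*(-7)*100) - 4/77)/(-173 + 2*(-19))) = 411*(-436 + ((8/3 - 700/3) - 4/77)/(-173 - 38)) = 411*(-436 + (-692/3 - 4/77)/(-211)) = 411*(-436 - 53296/231*(-1/211)) = 411*(-436 + 53296/48741) = 411*(-21197780/48741) = -2904095860/16247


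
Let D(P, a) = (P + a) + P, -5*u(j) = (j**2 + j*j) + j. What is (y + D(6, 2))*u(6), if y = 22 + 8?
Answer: -3432/5 ≈ -686.40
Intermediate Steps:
y = 30
u(j) = -2*j**2/5 - j/5 (u(j) = -((j**2 + j*j) + j)/5 = -((j**2 + j**2) + j)/5 = -(2*j**2 + j)/5 = -(j + 2*j**2)/5 = -2*j**2/5 - j/5)
D(P, a) = a + 2*P
(y + D(6, 2))*u(6) = (30 + (2 + 2*6))*(-1/5*6*(1 + 2*6)) = (30 + (2 + 12))*(-1/5*6*(1 + 12)) = (30 + 14)*(-1/5*6*13) = 44*(-78/5) = -3432/5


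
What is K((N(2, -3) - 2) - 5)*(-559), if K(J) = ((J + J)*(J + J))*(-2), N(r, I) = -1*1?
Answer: 286208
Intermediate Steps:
N(r, I) = -1
K(J) = -8*J² (K(J) = ((2*J)*(2*J))*(-2) = (4*J²)*(-2) = -8*J²)
K((N(2, -3) - 2) - 5)*(-559) = -8*((-1 - 2) - 5)²*(-559) = -8*(-3 - 5)²*(-559) = -8*(-8)²*(-559) = -8*64*(-559) = -512*(-559) = 286208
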